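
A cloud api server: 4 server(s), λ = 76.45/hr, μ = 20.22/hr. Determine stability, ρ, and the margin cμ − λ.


Total capacity cμ = 4·20.22 = 80.88/hr
ρ = λ/(cμ) = 76.45/80.88 = 0.9452
Stable ⇔ ρ < 1: YES
Spare capacity = cμ − λ = 80.88 − 76.45 = 4.43/hr

Final: ρ = 0.9452; stable; margin = 4.43/hr


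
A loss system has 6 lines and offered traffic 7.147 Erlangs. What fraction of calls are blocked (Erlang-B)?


B(c,a) = (a^c/c!) / Σ_{k=0}^{c} a^k/k!
a^6/6! = 185.101610
Σ terms (k=0..6): 1.00000 + 7.14700 + 25.53980 + 60.84433 + 108.71360 + 155.39522 + 185.10161 = 543.741568
B = 185.101610/543.741568 = 0.340422

Final: 0.340422


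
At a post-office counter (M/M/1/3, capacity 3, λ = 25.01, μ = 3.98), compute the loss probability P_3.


ρ = λ/μ = 25.01/3.98 = 6.2839
P_K = (1−ρ)ρ^K/(1−ρ^(K+1)) = (-5.2839·248.137190)/(1 − 1559.274148)
= -1311.136959/-1558.274148 = 0.841403

Final: 0.841403


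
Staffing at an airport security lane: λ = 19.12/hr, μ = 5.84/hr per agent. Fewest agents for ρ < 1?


Stability requires cμ > λ ⇔ c > λ/μ.
λ/μ = 19.12/5.84 = 3.2740
Minimum integer c = ⌊3.2740⌋ + 1 = 4
Check: 4·5.84 = 23.36 > 19.12, while 3·5.84 = 17.52 ≤ 19.12

Final: 4 servers


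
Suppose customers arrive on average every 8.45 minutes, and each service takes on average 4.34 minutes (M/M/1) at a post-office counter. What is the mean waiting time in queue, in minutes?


λ = 60/8.45 = 7.1006 /hr
μ = 60/4.34 = 13.8249 /hr
ρ = λ/μ = 7.1006/13.8249 = 0.5136
Wq = ρ/(μ−λ) = 0.5136/(13.8249−7.1006) = 0.07638 hr
In minutes: 0.07638·60 = 4.583 min

Final: 4.583 min


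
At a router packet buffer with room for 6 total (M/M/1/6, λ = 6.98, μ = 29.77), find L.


ρ = 6.98/29.77 = 0.2345
L = ρ[1 − (K+1)ρ^K + Kρ^(K+1)] / [(1−ρ)(1−ρ^(K+1))]
Numerator: 0.2345·(1 − 7·0.0001661 + 6·0.00003895) = 0.234246
Denominator: (0.7655)·(0.999961) = 0.765506
L = 0.234246/0.765506 = 0.3060

Final: 0.3060


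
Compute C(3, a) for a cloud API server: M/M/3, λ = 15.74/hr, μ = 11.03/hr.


a = λ/μ = 1.4270; ρ = a/3 = 0.4757
P₀ = 0.228890 (from M/M/c formula)
C(c,a) = [a^c/(c!(1−ρ))]·P₀ = [2.90595/(6·0.5243)]·0.228890
= 0.92371·0.228890 = 0.211427

Final: 0.211427


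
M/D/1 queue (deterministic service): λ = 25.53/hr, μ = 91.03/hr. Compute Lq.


ρ = 25.53/91.03 = 0.2805
M/D/1: Lq = ρ²/(2(1−ρ)) = 0.07866/(2·0.7195) = 0.05466

Final: 0.05466


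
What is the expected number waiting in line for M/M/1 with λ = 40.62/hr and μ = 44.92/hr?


ρ = 40.62/44.92 = 0.9043
Lq = ρ²/(1−ρ) = 0.8177/0.09573 = 8.5422

Final: 8.5422


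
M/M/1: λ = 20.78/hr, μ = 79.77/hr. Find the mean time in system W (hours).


W = 1/(μ−λ) = 1/(79.77 − 20.78) = 1/58.99 = 0.01695 hr

Final: 0.01695 hr


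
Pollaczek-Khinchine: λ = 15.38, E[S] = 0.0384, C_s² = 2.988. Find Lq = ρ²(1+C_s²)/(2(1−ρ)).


ρ = λ·E[S] = 15.38·0.0384 = 0.5906
Lq = ρ²(1+C_s²)/(2(1−ρ)) = 0.3488·(1+2.988)/(2·0.4094)
= 0.3488·3.9880/0.8188 = 1.69881

Final: 1.69881


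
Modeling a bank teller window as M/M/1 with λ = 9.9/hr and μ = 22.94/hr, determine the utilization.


ρ = λ/μ = 9.9/22.94 = 0.4316

Final: 0.4316


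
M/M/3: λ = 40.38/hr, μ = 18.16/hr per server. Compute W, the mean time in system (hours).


a = 2.2236; ρ = 0.7412; P₀ = 0.078275
Lq = P₀·a^c·ρ/(c!(1−ρ)²) = 1.58704
Wq = Lq/λ = 1.58704/40.38 = 0.03930 hr
W = Wq + 1/μ = 0.03930 + 0.05507 = 0.09437 hr

Final: 0.09437 hr


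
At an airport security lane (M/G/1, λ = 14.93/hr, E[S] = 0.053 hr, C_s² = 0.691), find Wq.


ρ = λ·E[S] = 14.93·0.053 = 0.7913
E[S²] = E[S]²(1+C_s²) = 0.053²·(1+0.691) = 0.004750
Wq = λ·E[S²]/(2(1−ρ)) = 14.93·0.004750/(2·0.2087) = 0.16990 hr

Final: 0.16990 hr


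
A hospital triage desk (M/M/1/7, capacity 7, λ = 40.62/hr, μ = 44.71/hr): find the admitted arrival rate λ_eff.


ρ = 0.9085; P_K = (1−ρ)ρ^7/(1−ρ^8) = 0.087225
λ_eff = λ(1 − P_K) = 40.62·(1 − 0.087225) = 40.62·0.912775 = 37.0769 /hr

Final: 37.0769 /hr


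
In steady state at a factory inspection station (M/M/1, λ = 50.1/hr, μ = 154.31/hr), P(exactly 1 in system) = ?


ρ = 50.1/154.31 = 0.3247
P_n = (1−ρ)·ρ^n = (1 − 0.3247)·0.3247^1 = 0.6753·0.324671 = 0.219260

Final: 0.219260


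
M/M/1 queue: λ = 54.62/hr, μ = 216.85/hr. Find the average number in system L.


ρ = λ/μ = 54.62/216.85 = 0.2519
L = ρ/(1−ρ) = 0.2519/(1 − 0.2519) = 0.2519/0.7481 = 0.3367

Final: 0.3367


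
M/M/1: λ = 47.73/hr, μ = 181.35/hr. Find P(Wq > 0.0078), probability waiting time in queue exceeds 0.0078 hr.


ρ = 47.73/181.35 = 0.2632
P(Wq > t) = ρ·e^{−(μ−λ)t} = 0.2632·e^{−1.0422}
= 0.2632·0.352665 = 0.092819

Final: 0.092819


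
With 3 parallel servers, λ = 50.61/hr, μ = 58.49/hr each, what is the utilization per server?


ρ = λ/(cμ) = 50.61/(3·58.49) = 50.61/175.47 = 0.2884

Final: 0.2884


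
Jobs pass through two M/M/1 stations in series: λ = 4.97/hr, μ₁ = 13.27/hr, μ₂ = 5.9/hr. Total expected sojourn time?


Each node sees arrival rate λ = 4.97/hr (tandem ⇒ throughput preserved).
W₁ = 1/(μ₁−λ) = 1/(13.27−4.97) = 0.12048 hr
W₂ = 1/(μ₂−λ) = 1/(5.9−4.97) = 1.07527 hr
W_total = W₁ + W₂ = 0.12048 + 1.07527 = 1.19575 hr

Final: 1.19575 hr


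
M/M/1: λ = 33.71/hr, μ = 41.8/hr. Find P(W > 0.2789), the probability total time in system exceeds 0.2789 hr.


W ~ Exponential(μ−λ) for M/M/1.
μ − λ = 41.8 − 33.71 = 8.0900
P(W > t) = e^{−(μ−λ)t} = e^{−2.2563} = 0.104737

Final: 0.104737


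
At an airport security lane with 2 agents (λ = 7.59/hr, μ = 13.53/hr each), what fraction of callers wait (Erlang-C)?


a = λ/μ = 0.5610; ρ = a/2 = 0.2805
P₀ = 0.561905 (from M/M/c formula)
C(c,a) = [a^c/(c!(1−ρ))]·P₀ = [0.31469/(2·0.7195)]·0.561905
= 0.21869·0.561905 = 0.122880

Final: 0.122880


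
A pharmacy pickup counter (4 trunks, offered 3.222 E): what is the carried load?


B(4,3.222) = 0.230542 (Erlang-B)
Carried load = a(1 − B) = 3.222·(1 − 0.230542) = 3.222·0.769458 = 2.4792 E

Final: 2.4792 Erlangs


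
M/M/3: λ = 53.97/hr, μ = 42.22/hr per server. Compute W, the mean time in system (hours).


a = 1.2783; ρ = 0.4261; P₀ = 0.270128
Lq = P₀·a^c·ρ/(c!(1−ρ)²) = 0.12166
Wq = Lq/λ = 0.12166/53.97 = 0.002254 hr
W = Wq + 1/μ = 0.002254 + 0.02369 = 0.02594 hr

Final: 0.02594 hr


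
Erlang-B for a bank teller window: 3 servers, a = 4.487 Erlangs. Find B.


B(c,a) = (a^c/c!) / Σ_{k=0}^{c} a^k/k!
a^3/3! = 15.056255
Σ terms (k=0..3): 1.00000 + 4.48700 + 10.06658 + 15.05625 = 30.609839
B = 15.056255/30.609839 = 0.491876

Final: 0.491876


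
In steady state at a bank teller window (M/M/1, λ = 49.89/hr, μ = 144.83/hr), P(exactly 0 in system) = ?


ρ = 49.89/144.83 = 0.3445
P_n = (1−ρ)·ρ^n = (1 − 0.3445)·0.3445^0 = 0.6555·1.000000 = 0.655527

Final: 0.655527


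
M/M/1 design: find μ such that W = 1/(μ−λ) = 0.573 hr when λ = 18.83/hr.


W = 1/(μ−λ) ⇒ μ − λ = 1/W = 1/0.573 = 1.7452
μ = λ + 1/W = 18.83 + 1.7452 = 20.5752 per hr

Final: 20.5752 /hr


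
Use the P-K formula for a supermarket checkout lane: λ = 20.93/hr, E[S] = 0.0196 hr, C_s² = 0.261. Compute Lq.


ρ = λ·E[S] = 20.93·0.0196 = 0.4102
Lq = ρ²(1+C_s²)/(2(1−ρ)) = 0.1683·(1+0.261)/(2·0.5898)
= 0.1683·1.2610/1.1795 = 0.17991

Final: 0.17991


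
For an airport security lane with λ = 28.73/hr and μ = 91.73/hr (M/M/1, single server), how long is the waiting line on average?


ρ = 28.73/91.73 = 0.3132
Lq = ρ²/(1−ρ) = 0.09810/0.6868 = 0.1428

Final: 0.1428


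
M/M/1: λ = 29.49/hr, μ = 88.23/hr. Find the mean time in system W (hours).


W = 1/(μ−λ) = 1/(88.23 − 29.49) = 1/58.74 = 0.01702 hr

Final: 0.01702 hr


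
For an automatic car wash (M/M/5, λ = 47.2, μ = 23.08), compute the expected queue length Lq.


a = λ/μ = 2.0451; ρ = a/5 = 0.4090
P₀ = 0.128289
Lq = P₀·a^c·ρ / (c!·(1−ρ)²) = 0.128289·35.77099·0.4090/(120·0.34927)
= 0.04478

Final: 0.04478


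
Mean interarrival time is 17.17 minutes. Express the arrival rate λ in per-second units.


λ = 1/(interarrival time) in consistent units.
1 second = 0.0166667 min, so λ = 0.0166667/17.17 = 0.0009707 per second

Final: 0.0009707 /sec


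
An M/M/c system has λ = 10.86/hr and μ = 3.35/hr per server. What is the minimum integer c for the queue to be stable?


Stability requires cμ > λ ⇔ c > λ/μ.
λ/μ = 10.86/3.35 = 3.2418
Minimum integer c = ⌊3.2418⌋ + 1 = 4
Check: 4·3.35 = 13.40 > 10.86, while 3·3.35 = 10.05 ≤ 10.86

Final: 4 servers


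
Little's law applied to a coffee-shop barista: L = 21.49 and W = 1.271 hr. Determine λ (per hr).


λ = L/W = 21.49/1.271 = 16.9079 /hr

Final: 16.9079 /hr


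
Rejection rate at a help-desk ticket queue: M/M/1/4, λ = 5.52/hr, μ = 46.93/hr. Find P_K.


ρ = λ/μ = 5.52/46.93 = 0.1176
P_K = (1−ρ)ρ^K/(1−ρ^(K+1)) = (0.8824·0.0001914)/(1 − 0.00002251)
= 0.0001689/0.999977 = 0.0001689

Final: 0.0001689


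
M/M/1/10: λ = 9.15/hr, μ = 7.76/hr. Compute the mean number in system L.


ρ = 9.15/7.76 = 1.1791
L = ρ[1 − (K+1)ρ^K + Kρ^(K+1)] / [(1−ρ)(1−ρ^(K+1))]
Numerator: 1.1791·(1 − 11·5.195098 + 10·6.125663) = 6.025976
Denominator: (-0.1791)·(-5.125663) = 0.918128
L = 6.025976/0.918128 = 6.5633

Final: 6.5633


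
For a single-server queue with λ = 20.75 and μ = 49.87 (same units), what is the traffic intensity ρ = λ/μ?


ρ = λ/μ = 20.75/49.87 = 0.4161

Final: 0.4161


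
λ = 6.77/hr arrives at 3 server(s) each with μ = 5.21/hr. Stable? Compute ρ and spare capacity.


Total capacity cμ = 3·5.21 = 15.63/hr
ρ = λ/(cμ) = 6.77/15.63 = 0.4331
Stable ⇔ ρ < 1: YES
Spare capacity = cμ − λ = 15.63 − 6.77 = 8.86/hr

Final: ρ = 0.4331; stable; margin = 8.86/hr


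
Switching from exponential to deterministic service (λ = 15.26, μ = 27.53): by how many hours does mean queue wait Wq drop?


ρ = 15.26/27.53 = 0.5543
Wq(M/M/1) = ρ/(μ−λ) = 0.5543/12.27 = 0.04518 hr
Wq(M/D/1) = ρ/(2(μ−λ)) = 0.02259 hr
Savings = 0.04518 − 0.02259 = 0.02259 hr

Final: 0.02259 hr


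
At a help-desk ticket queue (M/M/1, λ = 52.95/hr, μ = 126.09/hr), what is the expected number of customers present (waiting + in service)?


ρ = λ/μ = 52.95/126.09 = 0.4199
L = ρ/(1−ρ) = 0.4199/(1 − 0.4199) = 0.4199/0.5801 = 0.7240

Final: 0.7240


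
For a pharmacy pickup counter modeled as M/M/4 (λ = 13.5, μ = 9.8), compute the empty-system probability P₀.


a = λ/μ = 13.5/9.8 = 1.3776; ρ = a/c = 0.3444
Σ_{k=0}^{3} a^k/k! (terms k=0..3) = 1.00000 + 1.37755 + 0.94882 + 0.43568 = 3.76206
Tail: a^4/(4!(1−ρ)) = 3.60106/(24·0.6556) = 0.22886
P₀ = 1/(3.76206 + 0.22886) = 1/3.99092 = 0.250569

Final: 0.250569


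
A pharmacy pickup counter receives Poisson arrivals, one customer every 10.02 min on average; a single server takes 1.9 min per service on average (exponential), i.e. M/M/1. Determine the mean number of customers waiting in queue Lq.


λ = 60/10.02 = 5.9880 /hr
μ = 60/1.9 = 31.5789 /hr
ρ = λ/μ = 5.9880/31.5789 = 0.1896
Lq = ρ²/(1−ρ) = 0.03596/0.8104 = 0.04437

Final: 0.04437


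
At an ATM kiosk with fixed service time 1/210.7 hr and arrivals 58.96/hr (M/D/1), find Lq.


ρ = 58.96/210.7 = 0.2798
M/D/1: Lq = ρ²/(2(1−ρ)) = 0.07830/(2·0.7202) = 0.05437

Final: 0.05437


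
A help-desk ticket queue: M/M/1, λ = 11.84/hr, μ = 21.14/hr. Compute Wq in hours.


ρ = 11.84/21.14 = 0.5601
Wq = ρ/(μ−λ) = 0.5601/(21.14 − 11.84) = 0.5601/9.30 = 0.06022 hr

Final: 0.06022 hr


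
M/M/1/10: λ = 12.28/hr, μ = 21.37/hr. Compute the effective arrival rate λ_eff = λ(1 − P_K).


ρ = 0.5746; P_K = (1−ρ)ρ^10/(1−ρ^11) = 0.001674
λ_eff = λ(1 − P_K) = 12.28·(1 − 0.001674) = 12.28·0.998326 = 12.2594 /hr

Final: 12.2594 /hr


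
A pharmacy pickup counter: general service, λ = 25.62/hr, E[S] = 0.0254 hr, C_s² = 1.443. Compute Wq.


ρ = λ·E[S] = 25.62·0.0254 = 0.6507
E[S²] = E[S]²(1+C_s²) = 0.0254²·(1+1.443) = 0.001576
Wq = λ·E[S²]/(2(1−ρ)) = 25.62·0.001576/(2·0.3493) = 0.05781 hr

Final: 0.05781 hr


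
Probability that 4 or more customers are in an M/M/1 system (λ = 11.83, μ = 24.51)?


ρ = 11.83/24.51 = 0.4827
P(N ≥ n) = ρ^n = 0.4827^4 = 0.054271

Final: 0.054271


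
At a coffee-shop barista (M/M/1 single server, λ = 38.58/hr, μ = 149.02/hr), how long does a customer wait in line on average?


ρ = 38.58/149.02 = 0.2589
Wq = ρ/(μ−λ) = 0.2589/(149.02 − 38.58) = 0.2589/110.44 = 0.002344 hr

Final: 0.002344 hr


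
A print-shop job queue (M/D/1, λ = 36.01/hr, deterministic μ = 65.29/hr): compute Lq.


ρ = 36.01/65.29 = 0.5515
M/D/1: Lq = ρ²/(2(1−ρ)) = 0.3042/(2·0.4485) = 0.33916

Final: 0.33916


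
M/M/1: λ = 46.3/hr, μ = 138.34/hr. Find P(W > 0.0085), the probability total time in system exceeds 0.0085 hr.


W ~ Exponential(μ−λ) for M/M/1.
μ − λ = 138.34 − 46.3 = 92.0400
P(W > t) = e^{−(μ−λ)t} = e^{−0.7823} = 0.457335

Final: 0.457335


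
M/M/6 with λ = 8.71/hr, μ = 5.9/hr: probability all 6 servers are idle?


a = λ/μ = 8.71/5.9 = 1.4763; ρ = a/c = 0.2460
Σ_{k=0}^{5} a^k/k! (terms k=0..5) = 1.00000 + 1.47627 + 1.08969 + 0.53623 + 0.19790 + 0.05843 = 4.35852
Tail: a^6/(6!(1−ρ)) = 10.35135/(720·0.7540) = 0.01907
P₀ = 1/(4.35852 + 0.01907) = 1/4.37759 = 0.228436

Final: 0.228436


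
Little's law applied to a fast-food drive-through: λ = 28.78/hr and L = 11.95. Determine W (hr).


W = L/λ = 11.95/28.78 = 0.4152 hr

Final: 0.4152 hr


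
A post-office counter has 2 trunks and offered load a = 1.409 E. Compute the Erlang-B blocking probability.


B(c,a) = (a^c/c!) / Σ_{k=0}^{c} a^k/k!
a^2/2! = 0.992641
Σ terms (k=0..2): 1.00000 + 1.40900 + 0.99264 = 3.401641
B = 0.992641/3.401641 = 0.291812

Final: 0.291812


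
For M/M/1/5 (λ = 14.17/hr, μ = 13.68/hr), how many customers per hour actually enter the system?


ρ = 1.0358; P_K = (1−ρ)ρ^5/(1−ρ^6) = 0.181666
λ_eff = λ(1 − P_K) = 14.17·(1 − 0.181666) = 14.17·0.818334 = 11.5958 /hr

Final: 11.5958 /hr


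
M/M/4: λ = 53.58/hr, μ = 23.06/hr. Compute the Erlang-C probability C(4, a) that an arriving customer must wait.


a = λ/μ = 2.3235; ρ = a/4 = 0.5809
P₀ = 0.090819 (from M/M/c formula)
C(c,a) = [a^c/(c!(1−ρ))]·P₀ = [29.14564/(24·0.4191)]·0.090819
= 2.89748·0.090819 = 0.263145

Final: 0.263145


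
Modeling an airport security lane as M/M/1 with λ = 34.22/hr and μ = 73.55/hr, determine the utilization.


ρ = λ/μ = 34.22/73.55 = 0.4653

Final: 0.4653


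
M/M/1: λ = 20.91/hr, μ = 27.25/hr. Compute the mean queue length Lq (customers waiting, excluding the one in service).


ρ = 20.91/27.25 = 0.7673
Lq = ρ²/(1−ρ) = 0.5888/0.2327 = 2.5308

Final: 2.5308


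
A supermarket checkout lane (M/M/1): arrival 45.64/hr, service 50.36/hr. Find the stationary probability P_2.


ρ = 45.64/50.36 = 0.9063
P_n = (1−ρ)·ρ^n = (1 − 0.9063)·0.9063^2 = 0.09373·0.821334 = 0.076980

Final: 0.076980


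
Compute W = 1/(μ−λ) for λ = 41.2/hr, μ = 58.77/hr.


W = 1/(μ−λ) = 1/(58.77 − 41.2) = 1/17.57 = 0.05692 hr

Final: 0.05692 hr


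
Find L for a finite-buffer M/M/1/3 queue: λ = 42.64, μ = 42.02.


ρ = 42.64/42.02 = 1.0148
L = ρ[1 − (K+1)ρ^K + Kρ^(K+1)] / [(1−ρ)(1−ρ^(K+1))]
Numerator: 1.0148·(1 − 4·1.044921 + 3·1.060339) = 0.001352
Denominator: (-0.01475)·(-0.060339) = 0.0008903
L = 0.001352/0.0008903 = 1.5183

Final: 1.5183


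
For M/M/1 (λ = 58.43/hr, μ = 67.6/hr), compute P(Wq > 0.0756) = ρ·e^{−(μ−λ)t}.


ρ = 58.43/67.6 = 0.8643
P(Wq > t) = ρ·e^{−(μ−λ)t} = 0.8643·e^{−0.6933}
= 0.8643·0.499948 = 0.432129

Final: 0.432129


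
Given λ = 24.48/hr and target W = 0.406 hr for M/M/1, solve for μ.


W = 1/(μ−λ) ⇒ μ − λ = 1/W = 1/0.406 = 2.4631
μ = λ + 1/W = 24.48 + 2.4631 = 26.9431 per hr

Final: 26.9431 /hr


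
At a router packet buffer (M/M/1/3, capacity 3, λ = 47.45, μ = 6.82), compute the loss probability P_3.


ρ = λ/μ = 47.45/6.82 = 6.9575
P_K = (1−ρ)ρ^K/(1−ρ^(K+1)) = (-5.9575·336.787160)/(1 − 2343.189262)
= -2006.402101/-2342.189262 = 0.856635

Final: 0.856635


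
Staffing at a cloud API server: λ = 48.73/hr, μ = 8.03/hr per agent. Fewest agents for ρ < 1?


Stability requires cμ > λ ⇔ c > λ/μ.
λ/μ = 48.73/8.03 = 6.0685
Minimum integer c = ⌊6.0685⌋ + 1 = 7
Check: 7·8.03 = 56.21 > 48.73, while 6·8.03 = 48.18 ≤ 48.73

Final: 7 servers


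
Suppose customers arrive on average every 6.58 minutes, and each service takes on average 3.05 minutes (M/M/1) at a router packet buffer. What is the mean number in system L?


λ = 60/6.58 = 9.1185 /hr
μ = 60/3.05 = 19.6721 /hr
ρ = λ/μ = 9.1185/19.6721 = 0.4635
L = ρ/(1−ρ) = 0.4635/0.5365 = 0.8640

Final: 0.8640


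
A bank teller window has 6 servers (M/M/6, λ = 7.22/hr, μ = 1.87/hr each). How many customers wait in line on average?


a = λ/μ = 3.8610; ρ = a/6 = 0.6435
P₀ = 0.019523
Lq = P₀·a^c·ρ / (c!·(1−ρ)²) = 0.019523·3312.63470·0.6435/(720·0.12710)
= 0.45478

Final: 0.45478


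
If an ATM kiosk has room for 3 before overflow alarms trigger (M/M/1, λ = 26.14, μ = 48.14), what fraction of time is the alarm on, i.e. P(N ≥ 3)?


ρ = 26.14/48.14 = 0.5430
P(N ≥ n) = ρ^n = 0.5430^3 = 0.160103

Final: 0.160103


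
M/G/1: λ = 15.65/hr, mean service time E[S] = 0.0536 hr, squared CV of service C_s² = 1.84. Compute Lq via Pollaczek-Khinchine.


ρ = λ·E[S] = 15.65·0.0536 = 0.8388
Lq = ρ²(1+C_s²)/(2(1−ρ)) = 0.7037·(1+1.84)/(2·0.1612)
= 0.7037·2.8400/0.3223 = 6.19997

Final: 6.19997


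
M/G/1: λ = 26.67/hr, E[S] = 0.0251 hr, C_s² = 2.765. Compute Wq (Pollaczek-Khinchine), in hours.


ρ = λ·E[S] = 26.67·0.0251 = 0.6694
E[S²] = E[S]²(1+C_s²) = 0.0251²·(1+2.765) = 0.002372
Wq = λ·E[S²]/(2(1−ρ)) = 26.67·0.002372/(2·0.3306) = 0.09568 hr

Final: 0.09568 hr


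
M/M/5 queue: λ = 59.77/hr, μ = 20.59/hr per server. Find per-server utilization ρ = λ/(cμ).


ρ = λ/(cμ) = 59.77/(5·20.59) = 59.77/102.95 = 0.5806

Final: 0.5806


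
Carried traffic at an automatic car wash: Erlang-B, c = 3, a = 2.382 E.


B(3,2.382) = 0.265897 (Erlang-B)
Carried load = a(1 − B) = 2.382·(1 − 0.265897) = 2.382·0.734103 = 1.7486 E

Final: 1.7486 Erlangs


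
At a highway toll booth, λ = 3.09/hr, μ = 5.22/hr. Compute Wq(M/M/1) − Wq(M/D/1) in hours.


ρ = 3.09/5.22 = 0.5920
Wq(M/M/1) = ρ/(μ−λ) = 0.5920/2.13 = 0.27791 hr
Wq(M/D/1) = ρ/(2(μ−λ)) = 0.13896 hr
Savings = 0.27791 − 0.13896 = 0.13896 hr

Final: 0.13896 hr


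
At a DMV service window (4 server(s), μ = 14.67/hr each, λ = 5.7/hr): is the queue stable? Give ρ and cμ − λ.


Total capacity cμ = 4·14.67 = 58.68/hr
ρ = λ/(cμ) = 5.7/58.68 = 0.09714
Stable ⇔ ρ < 1: YES
Spare capacity = cμ − λ = 58.68 − 5.7 = 52.98/hr

Final: ρ = 0.09714; stable; margin = 52.98/hr


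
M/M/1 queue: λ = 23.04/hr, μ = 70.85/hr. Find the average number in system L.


ρ = λ/μ = 23.04/70.85 = 0.3252
L = ρ/(1−ρ) = 0.3252/(1 − 0.3252) = 0.3252/0.6748 = 0.4819

Final: 0.4819


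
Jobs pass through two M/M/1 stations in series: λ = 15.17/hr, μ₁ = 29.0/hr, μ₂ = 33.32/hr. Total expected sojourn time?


Each node sees arrival rate λ = 15.17/hr (tandem ⇒ throughput preserved).
W₁ = 1/(μ₁−λ) = 1/(29.0−15.17) = 0.07231 hr
W₂ = 1/(μ₂−λ) = 1/(33.32−15.17) = 0.05510 hr
W_total = W₁ + W₂ = 0.07231 + 0.05510 = 0.12740 hr

Final: 0.12740 hr


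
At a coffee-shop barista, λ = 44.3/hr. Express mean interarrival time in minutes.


Mean interarrival time = 1/λ = 1/44.3 hour = 0.02257 hour
In minutes: 0.02257 × 60 = 1.3544 min

Final: 1.3544 min


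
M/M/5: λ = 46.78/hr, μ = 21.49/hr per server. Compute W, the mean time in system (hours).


a = 2.1768; ρ = 0.4354; P₀ = 0.112079
Lq = P₀·a^c·ρ/(c!(1−ρ)²) = 0.06234
Wq = Lq/λ = 0.06234/46.78 = 0.001333 hr
W = Wq + 1/μ = 0.001333 + 0.04653 = 0.04787 hr

Final: 0.04787 hr


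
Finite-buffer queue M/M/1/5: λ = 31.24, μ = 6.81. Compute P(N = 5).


ρ = λ/μ = 31.24/6.81 = 4.5874
P_K = (1−ρ)ρ^K/(1−ρ^(K+1)) = (-3.5874·2031.512816)/(1 − 9319.304019)
= -7287.791203/-9318.304019 = 0.782094

Final: 0.782094


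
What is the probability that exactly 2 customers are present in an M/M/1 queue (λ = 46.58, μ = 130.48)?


ρ = 46.58/130.48 = 0.3570
P_n = (1−ρ)·ρ^n = (1 − 0.3570)·0.3570^2 = 0.6430·0.127442 = 0.081946

Final: 0.081946


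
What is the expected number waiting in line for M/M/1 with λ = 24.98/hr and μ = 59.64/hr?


ρ = 24.98/59.64 = 0.4188
Lq = ρ²/(1−ρ) = 0.1754/0.5812 = 0.3019

Final: 0.3019


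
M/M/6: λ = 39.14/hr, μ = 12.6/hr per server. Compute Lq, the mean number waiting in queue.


a = λ/μ = 3.1063; ρ = a/6 = 0.5177
P₀ = 0.043852
Lq = P₀·a^c·ρ / (c!·(1−ρ)²) = 0.043852·898.46602·0.5177/(720·0.23259)
= 0.12180

Final: 0.12180


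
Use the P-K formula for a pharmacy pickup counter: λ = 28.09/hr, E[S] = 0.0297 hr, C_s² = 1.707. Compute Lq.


ρ = λ·E[S] = 28.09·0.0297 = 0.8343
Lq = ρ²(1+C_s²)/(2(1−ρ)) = 0.6960·(1+1.707)/(2·0.1657)
= 0.6960·2.7070/0.3315 = 5.68436

Final: 5.68436


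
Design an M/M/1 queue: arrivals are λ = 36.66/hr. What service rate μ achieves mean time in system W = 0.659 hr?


W = 1/(μ−λ) ⇒ μ − λ = 1/W = 1/0.659 = 1.5175
μ = λ + 1/W = 36.66 + 1.5175 = 38.1775 per hr

Final: 38.1775 /hr


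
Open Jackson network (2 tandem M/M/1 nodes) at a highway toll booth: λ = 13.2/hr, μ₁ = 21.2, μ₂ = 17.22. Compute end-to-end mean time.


Each node sees arrival rate λ = 13.2/hr (tandem ⇒ throughput preserved).
W₁ = 1/(μ₁−λ) = 1/(21.2−13.2) = 0.12500 hr
W₂ = 1/(μ₂−λ) = 1/(17.22−13.2) = 0.24876 hr
W_total = W₁ + W₂ = 0.12500 + 0.24876 = 0.37376 hr

Final: 0.37376 hr


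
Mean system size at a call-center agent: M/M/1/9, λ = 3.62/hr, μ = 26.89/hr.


ρ = 3.62/26.89 = 0.1346
L = ρ[1 − (K+1)ρ^K + Kρ^(K+1)] / [(1−ρ)(1−ρ^(K+1))]
Numerator: 0.1346·(1 − 10·0.00000001452 + 9·0.000000001955) = 0.134623
Denominator: (0.8654)·(1.000000) = 0.865377
L = 0.134623/0.865377 = 0.1556

Final: 0.1556


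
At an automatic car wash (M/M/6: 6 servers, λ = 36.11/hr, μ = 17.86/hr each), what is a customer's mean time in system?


a = 2.0218; ρ = 0.3370; P₀ = 0.132203
Lq = P₀·a^c·ρ/(c!(1−ρ)²) = 0.009614
Wq = Lq/λ = 0.009614/36.11 = 0.0002662 hr
W = Wq + 1/μ = 0.0002662 + 0.05599 = 0.05626 hr

Final: 0.05626 hr


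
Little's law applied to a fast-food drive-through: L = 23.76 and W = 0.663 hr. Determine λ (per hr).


λ = L/W = 23.76/0.663 = 35.8371 /hr

Final: 35.8371 /hr


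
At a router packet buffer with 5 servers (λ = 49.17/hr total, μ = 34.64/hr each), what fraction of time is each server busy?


ρ = λ/(cμ) = 49.17/(5·34.64) = 49.17/173.20 = 0.2839

Final: 0.2839


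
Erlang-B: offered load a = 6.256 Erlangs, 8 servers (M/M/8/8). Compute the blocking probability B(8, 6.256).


B(c,a) = (a^c/c!) / Σ_{k=0}^{c} a^k/k!
a^8/8! = 58.190675
Σ terms (k=0..8): 1.00000 + 6.25600 + 19.56877 + 40.80740 + 63.82278 + 79.85506 + 83.26221 + 74.41263 + 58.19068 = 427.175530
B = 58.190675/427.175530 = 0.136222

Final: 0.136222


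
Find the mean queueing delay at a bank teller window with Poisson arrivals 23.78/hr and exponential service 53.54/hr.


ρ = 23.78/53.54 = 0.4442
Wq = ρ/(μ−λ) = 0.4442/(53.54 − 23.78) = 0.4442/29.76 = 0.01492 hr

Final: 0.01492 hr


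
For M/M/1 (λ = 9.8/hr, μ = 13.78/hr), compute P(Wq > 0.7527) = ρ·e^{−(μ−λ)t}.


ρ = 9.8/13.78 = 0.7112
P(Wq > t) = ρ·e^{−(μ−λ)t} = 0.7112·e^{−2.9957}
= 0.7112·0.049999 = 0.035558

Final: 0.035558


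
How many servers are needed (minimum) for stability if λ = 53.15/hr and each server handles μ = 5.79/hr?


Stability requires cμ > λ ⇔ c > λ/μ.
λ/μ = 53.15/5.79 = 9.1796
Minimum integer c = ⌊9.1796⌋ + 1 = 10
Check: 10·5.79 = 57.90 > 53.15, while 9·5.79 = 52.11 ≤ 53.15

Final: 10 servers


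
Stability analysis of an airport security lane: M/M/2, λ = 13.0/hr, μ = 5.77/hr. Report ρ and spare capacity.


Total capacity cμ = 2·5.77 = 11.54/hr
ρ = λ/(cμ) = 13.0/11.54 = 1.1265
Stable ⇔ ρ < 1: NO
Spare capacity = cμ − λ = 11.54 − 13.0 = -1.46/hr

Final: ρ = 1.1265; unstable; margin = -1.46/hr


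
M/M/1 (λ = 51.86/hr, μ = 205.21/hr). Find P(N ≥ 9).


ρ = 51.86/205.21 = 0.2527
P(N ≥ n) = ρ^n = 0.2527^9 = 0.000004204

Final: 0.000004204


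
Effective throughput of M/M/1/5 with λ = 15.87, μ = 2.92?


ρ = 5.4349; P_K = (1−ρ)ρ^5/(1−ρ^6) = 0.816037
λ_eff = λ(1 − P_K) = 15.87·(1 − 0.816037) = 15.87·0.183963 = 2.9195 /hr

Final: 2.9195 /hr


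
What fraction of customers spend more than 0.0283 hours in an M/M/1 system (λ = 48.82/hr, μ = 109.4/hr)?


W ~ Exponential(μ−λ) for M/M/1.
μ − λ = 109.4 − 48.82 = 60.5800
P(W > t) = e^{−(μ−λ)t} = e^{−1.7144} = 0.180069

Final: 0.180069


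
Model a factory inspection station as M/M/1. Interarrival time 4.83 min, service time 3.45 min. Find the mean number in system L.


λ = 60/4.83 = 12.4224 /hr
μ = 60/3.45 = 17.3913 /hr
ρ = λ/μ = 12.4224/17.3913 = 0.7143
L = ρ/(1−ρ) = 0.7143/0.2857 = 2.5000

Final: 2.5000


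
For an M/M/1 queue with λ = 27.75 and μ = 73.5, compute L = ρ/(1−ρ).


ρ = λ/μ = 27.75/73.5 = 0.3776
L = ρ/(1−ρ) = 0.3776/(1 − 0.3776) = 0.3776/0.6224 = 0.6066

Final: 0.6066


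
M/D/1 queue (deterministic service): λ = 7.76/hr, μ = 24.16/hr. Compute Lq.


ρ = 7.76/24.16 = 0.3212
M/D/1: Lq = ρ²/(2(1−ρ)) = 0.1032/(2·0.6788) = 0.07599

Final: 0.07599


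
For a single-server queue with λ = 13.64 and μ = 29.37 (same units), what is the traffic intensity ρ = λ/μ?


ρ = λ/μ = 13.64/29.37 = 0.4644

Final: 0.4644


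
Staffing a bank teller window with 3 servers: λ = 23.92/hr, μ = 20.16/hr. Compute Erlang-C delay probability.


a = λ/μ = 1.1865; ρ = a/3 = 0.3955
P₀ = 0.298423 (from M/M/c formula)
C(c,a) = [a^c/(c!(1−ρ))]·P₀ = [1.67037/(6·0.6045)]·0.298423
= 0.46054·0.298423 = 0.137435

Final: 0.137435


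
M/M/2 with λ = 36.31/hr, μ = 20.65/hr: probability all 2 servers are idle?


a = λ/μ = 36.31/20.65 = 1.7584; ρ = a/c = 0.8792
Σ_{k=0}^{1} a^k/k! (terms k=0..1) = 1.00000 + 1.75835 = 2.75835
Tail: a^2/(2!(1−ρ)) = 3.09181/(2·0.1208) = 12.79475
P₀ = 1/(2.75835 + 12.79475) = 1/15.55311 = 0.064296

Final: 0.064296


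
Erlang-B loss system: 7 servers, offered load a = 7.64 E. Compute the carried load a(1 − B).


B(7,7.64) = 0.287462 (Erlang-B)
Carried load = a(1 − B) = 7.64·(1 − 0.287462) = 7.64·0.712538 = 5.4438 E

Final: 5.4438 Erlangs


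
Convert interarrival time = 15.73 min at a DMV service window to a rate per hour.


λ = 1/(interarrival time) in consistent units.
1 hour = 60 min, so λ = 60/15.73 = 3.8144 per hour

Final: 3.8144 /hr


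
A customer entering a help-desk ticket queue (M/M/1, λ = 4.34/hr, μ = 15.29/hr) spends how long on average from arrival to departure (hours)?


W = 1/(μ−λ) = 1/(15.29 − 4.34) = 1/10.95 = 0.09132 hr

Final: 0.09132 hr


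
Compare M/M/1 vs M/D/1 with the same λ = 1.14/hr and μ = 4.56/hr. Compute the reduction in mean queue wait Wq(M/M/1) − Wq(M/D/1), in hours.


ρ = 1.14/4.56 = 0.2500
Wq(M/M/1) = ρ/(μ−λ) = 0.2500/3.42 = 0.07310 hr
Wq(M/D/1) = ρ/(2(μ−λ)) = 0.03655 hr
Savings = 0.07310 − 0.03655 = 0.03655 hr

Final: 0.03655 hr


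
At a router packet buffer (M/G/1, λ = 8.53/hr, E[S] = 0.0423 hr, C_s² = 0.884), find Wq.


ρ = λ·E[S] = 8.53·0.0423 = 0.3608
E[S²] = E[S]²(1+C_s²) = 0.0423²·(1+0.884) = 0.003371
Wq = λ·E[S²]/(2(1−ρ)) = 8.53·0.003371/(2·0.6392) = 0.02249 hr

Final: 0.02249 hr


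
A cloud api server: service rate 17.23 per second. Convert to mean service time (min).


Mean service time = 1/μ = 1/17.23 second = 0.05804 second
In minutes: 0.05804 × 0.0166667 = 0.0009673 min

Final: 0.0009673 min


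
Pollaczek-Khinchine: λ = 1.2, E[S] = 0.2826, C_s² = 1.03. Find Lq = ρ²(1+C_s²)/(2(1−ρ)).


ρ = λ·E[S] = 1.2·0.2826 = 0.3391
Lq = ρ²(1+C_s²)/(2(1−ρ)) = 0.1150·(1+1.03)/(2·0.6609)
= 0.1150·2.0300/1.3218 = 0.17662

Final: 0.17662


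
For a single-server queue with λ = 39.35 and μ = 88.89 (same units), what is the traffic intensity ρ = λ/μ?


ρ = λ/μ = 39.35/88.89 = 0.4427

Final: 0.4427


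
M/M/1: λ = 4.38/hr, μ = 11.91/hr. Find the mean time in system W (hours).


W = 1/(μ−λ) = 1/(11.91 − 4.38) = 1/7.53 = 0.1328 hr

Final: 0.1328 hr


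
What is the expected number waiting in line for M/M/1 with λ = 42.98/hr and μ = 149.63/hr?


ρ = 42.98/149.63 = 0.2872
Lq = ρ²/(1−ρ) = 0.08251/0.7128 = 0.1158

Final: 0.1158


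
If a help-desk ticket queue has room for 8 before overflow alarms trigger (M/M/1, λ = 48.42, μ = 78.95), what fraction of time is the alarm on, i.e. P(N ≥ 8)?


ρ = 48.42/78.95 = 0.6133
P(N ≥ n) = ρ^n = 0.6133^8 = 0.020016

Final: 0.020016


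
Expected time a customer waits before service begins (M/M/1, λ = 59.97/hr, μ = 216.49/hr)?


ρ = 59.97/216.49 = 0.2770
Wq = ρ/(μ−λ) = 0.2770/(216.49 − 59.97) = 0.2770/156.52 = 0.001770 hr

Final: 0.001770 hr


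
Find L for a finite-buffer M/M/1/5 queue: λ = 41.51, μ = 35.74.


ρ = 41.51/35.74 = 1.1614
L = ρ[1 − (K+1)ρ^K + Kρ^(K+1)] / [(1−ρ)(1−ρ^(K+1))]
Numerator: 1.1614·(1 − 6·2.113445 + 5·2.454647) = 0.688234
Denominator: (-0.1614)·(-1.454647) = 0.234844
L = 0.688234/0.234844 = 2.9306

Final: 2.9306


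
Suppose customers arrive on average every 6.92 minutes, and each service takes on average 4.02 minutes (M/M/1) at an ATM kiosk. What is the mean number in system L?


λ = 60/6.92 = 8.6705 /hr
μ = 60/4.02 = 14.9254 /hr
ρ = λ/μ = 8.6705/14.9254 = 0.5809
L = ρ/(1−ρ) = 0.5809/0.4191 = 1.3862

Final: 1.3862


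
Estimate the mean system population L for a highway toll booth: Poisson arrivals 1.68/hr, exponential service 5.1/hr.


ρ = λ/μ = 1.68/5.1 = 0.3294
L = ρ/(1−ρ) = 0.3294/(1 − 0.3294) = 0.3294/0.6706 = 0.4912

Final: 0.4912


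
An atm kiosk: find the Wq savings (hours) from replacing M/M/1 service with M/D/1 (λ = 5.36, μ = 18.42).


ρ = 5.36/18.42 = 0.2910
Wq(M/M/1) = ρ/(μ−λ) = 0.2910/13.06 = 0.02228 hr
Wq(M/D/1) = ρ/(2(μ−λ)) = 0.01114 hr
Savings = 0.02228 − 0.01114 = 0.01114 hr

Final: 0.01114 hr


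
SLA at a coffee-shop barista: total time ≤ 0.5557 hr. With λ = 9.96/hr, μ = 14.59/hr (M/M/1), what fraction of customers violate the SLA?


W ~ Exponential(μ−λ) for M/M/1.
μ − λ = 14.59 − 9.96 = 4.6300
P(W > t) = e^{−(μ−λ)t} = e^{−2.5729} = 0.076315

Final: 0.076315


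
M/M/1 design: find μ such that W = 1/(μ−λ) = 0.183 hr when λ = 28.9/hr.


W = 1/(μ−λ) ⇒ μ − λ = 1/W = 1/0.183 = 5.4645
μ = λ + 1/W = 28.9 + 5.4645 = 34.3645 per hr

Final: 34.3645 /hr


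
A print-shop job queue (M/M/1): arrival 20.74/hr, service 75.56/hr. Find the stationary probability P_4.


ρ = 20.74/75.56 = 0.2745
P_n = (1−ρ)·ρ^n = (1 − 0.2745)·0.2745^4 = 0.7255·0.005676 = 0.004118

Final: 0.004118


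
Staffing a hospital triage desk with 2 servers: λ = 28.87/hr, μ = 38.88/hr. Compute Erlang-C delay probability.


a = λ/μ = 0.7425; ρ = a/2 = 0.3713
P₀ = 0.458501 (from M/M/c formula)
C(c,a) = [a^c/(c!(1−ρ))]·P₀ = [0.55137/(2·0.6287)]·0.458501
= 0.43848·0.458501 = 0.201043

Final: 0.201043


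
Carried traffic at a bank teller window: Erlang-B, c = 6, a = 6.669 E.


B(6,6.669) = 0.310217 (Erlang-B)
Carried load = a(1 − B) = 6.669·(1 − 0.310217) = 6.669·0.689783 = 4.6002 E

Final: 4.6002 Erlangs


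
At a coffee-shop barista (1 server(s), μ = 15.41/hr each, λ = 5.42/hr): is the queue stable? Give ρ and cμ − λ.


Total capacity cμ = 1·15.41 = 15.41/hr
ρ = λ/(cμ) = 5.42/15.41 = 0.3517
Stable ⇔ ρ < 1: YES
Spare capacity = cμ − λ = 15.41 − 5.42 = 9.99/hr

Final: ρ = 0.3517; stable; margin = 9.99/hr


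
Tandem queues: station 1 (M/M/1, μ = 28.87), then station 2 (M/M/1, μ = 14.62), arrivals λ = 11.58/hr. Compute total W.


Each node sees arrival rate λ = 11.58/hr (tandem ⇒ throughput preserved).
W₁ = 1/(μ₁−λ) = 1/(28.87−11.58) = 0.05784 hr
W₂ = 1/(μ₂−λ) = 1/(14.62−11.58) = 0.32895 hr
W_total = W₁ + W₂ = 0.05784 + 0.32895 = 0.38678 hr

Final: 0.38678 hr


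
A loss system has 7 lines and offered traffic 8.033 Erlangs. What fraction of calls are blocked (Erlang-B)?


B(c,a) = (a^c/c!) / Σ_{k=0}^{c} a^k/k!
a^7/7! = 428.266232
Σ terms (k=0..7): 1.00000 + 8.03300 + 32.26454 + 86.39370 + 173.50014 + 278.74532 + 373.19353 + 428.26623 = 1381.396463
B = 428.266232/1381.396463 = 0.310024

Final: 0.310024


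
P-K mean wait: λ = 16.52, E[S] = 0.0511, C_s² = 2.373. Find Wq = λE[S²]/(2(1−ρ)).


ρ = λ·E[S] = 16.52·0.0511 = 0.8442
E[S²] = E[S]²(1+C_s²) = 0.0511²·(1+2.373) = 0.008808
Wq = λ·E[S²]/(2(1−ρ)) = 16.52·0.008808/(2·0.1558) = 0.46687 hr

Final: 0.46687 hr


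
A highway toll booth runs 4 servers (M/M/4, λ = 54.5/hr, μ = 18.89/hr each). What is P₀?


a = λ/μ = 54.5/18.89 = 2.8851; ρ = a/c = 0.7213
Σ_{k=0}^{3} a^k/k! (terms k=0..3) = 1.00000 + 2.88512 + 4.16197 + 4.00260 = 12.04970
Tail: a^4/(4!(1−ρ)) = 69.28802/(24·0.2787) = 10.35811
P₀ = 1/(12.04970 + 10.35811) = 1/22.40781 = 0.044627

Final: 0.044627


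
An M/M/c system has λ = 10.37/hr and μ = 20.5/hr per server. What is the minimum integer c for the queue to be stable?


Stability requires cμ > λ ⇔ c > λ/μ.
λ/μ = 10.37/20.5 = 0.5059
Minimum integer c = ⌊0.5059⌋ + 1 = 1
Check: 1·20.5 = 20.50 > 10.37, while 0·20.5 = 0.00 ≤ 10.37

Final: 1 servers


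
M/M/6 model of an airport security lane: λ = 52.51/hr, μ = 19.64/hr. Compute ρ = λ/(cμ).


ρ = λ/(cμ) = 52.51/(6·19.64) = 52.51/117.84 = 0.4456

Final: 0.4456


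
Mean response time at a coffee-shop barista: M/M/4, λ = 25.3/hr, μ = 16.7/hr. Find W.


a = 1.5150; ρ = 0.3787; P₀ = 0.217612
Lq = P₀·a^c·ρ/(c!(1−ρ)²) = 0.04687
Wq = Lq/λ = 0.04687/25.3 = 0.001853 hr
W = Wq + 1/μ = 0.001853 + 0.05988 = 0.06173 hr

Final: 0.06173 hr


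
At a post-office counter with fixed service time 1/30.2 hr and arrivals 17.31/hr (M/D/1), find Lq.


ρ = 17.31/30.2 = 0.5732
M/D/1: Lq = ρ²/(2(1−ρ)) = 0.3285/(2·0.4268) = 0.38486

Final: 0.38486


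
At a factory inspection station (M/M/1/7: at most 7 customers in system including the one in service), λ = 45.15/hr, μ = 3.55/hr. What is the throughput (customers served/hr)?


ρ = 12.7183; P_K = (1−ρ)ρ^7/(1−ρ^8) = 0.921373
λ_eff = λ(1 − P_K) = 45.15·(1 − 0.921373) = 45.15·0.078627 = 3.5500 /hr

Final: 3.5500 /hr


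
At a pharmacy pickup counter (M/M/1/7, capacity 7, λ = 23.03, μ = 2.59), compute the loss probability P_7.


ρ = λ/μ = 23.03/2.59 = 8.8919
P_K = (1−ρ)ρ^K/(1−ρ^(K+1)) = (-7.8919·4395003.418198)/(1 − 39079895.259109)
= -34684891.840912/-39079894.259109 = 0.887538

Final: 0.887538


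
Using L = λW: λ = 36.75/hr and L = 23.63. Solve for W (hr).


W = L/λ = 23.63/36.75 = 0.6430 hr

Final: 0.6430 hr


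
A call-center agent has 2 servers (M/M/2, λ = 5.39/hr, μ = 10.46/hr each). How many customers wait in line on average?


a = λ/μ = 0.5153; ρ = a/2 = 0.2576
P₀ = 0.590270
Lq = P₀·a^c·ρ / (c!·(1−ρ)²) = 0.590270·0.26553·0.2576/(2·0.55109)
= 0.03664

Final: 0.03664


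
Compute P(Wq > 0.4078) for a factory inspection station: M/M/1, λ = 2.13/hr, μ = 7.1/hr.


ρ = 2.13/7.1 = 0.3000
P(Wq > t) = ρ·e^{−(μ−λ)t} = 0.3000·e^{−2.0268}
= 0.3000·0.131761 = 0.039528

Final: 0.039528


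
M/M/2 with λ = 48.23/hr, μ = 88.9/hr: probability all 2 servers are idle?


a = λ/μ = 48.23/88.9 = 0.5425; ρ = a/c = 0.2713
Σ_{k=0}^{1} a^k/k! (terms k=0..1) = 1.00000 + 0.54252 = 1.54252
Tail: a^2/(2!(1−ρ)) = 0.29433/(2·0.7287) = 0.20194
P₀ = 1/(1.54252 + 0.20194) = 1/1.74446 = 0.573242

Final: 0.573242


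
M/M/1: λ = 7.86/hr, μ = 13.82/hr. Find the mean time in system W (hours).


W = 1/(μ−λ) = 1/(13.82 − 7.86) = 1/5.96 = 0.1678 hr

Final: 0.1678 hr


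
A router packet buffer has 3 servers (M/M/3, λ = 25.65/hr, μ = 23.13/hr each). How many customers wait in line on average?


a = λ/μ = 1.1089; ρ = a/3 = 0.3696
P₀ = 0.324211
Lq = P₀·a^c·ρ / (c!·(1−ρ)²) = 0.324211·1.36375·0.3696/(6·0.39734)
= 0.06855

Final: 0.06855


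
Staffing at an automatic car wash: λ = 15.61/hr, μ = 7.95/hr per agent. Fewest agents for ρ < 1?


Stability requires cμ > λ ⇔ c > λ/μ.
λ/μ = 15.61/7.95 = 1.9635
Minimum integer c = ⌊1.9635⌋ + 1 = 2
Check: 2·7.95 = 15.90 > 15.61, while 1·7.95 = 7.95 ≤ 15.61

Final: 2 servers


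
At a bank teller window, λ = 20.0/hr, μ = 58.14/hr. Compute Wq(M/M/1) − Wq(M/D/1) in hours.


ρ = 20.0/58.14 = 0.3440
Wq(M/M/1) = ρ/(μ−λ) = 0.3440/38.14 = 0.009019 hr
Wq(M/D/1) = ρ/(2(μ−λ)) = 0.004510 hr
Savings = 0.009019 − 0.004510 = 0.004510 hr

Final: 0.004510 hr


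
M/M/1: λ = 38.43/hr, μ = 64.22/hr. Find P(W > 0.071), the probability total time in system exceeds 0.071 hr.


W ~ Exponential(μ−λ) for M/M/1.
μ − λ = 64.22 − 38.43 = 25.7900
P(W > t) = e^{−(μ−λ)t} = e^{−1.8311} = 0.160239

Final: 0.160239


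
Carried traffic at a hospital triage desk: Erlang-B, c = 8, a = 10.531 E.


B(8,10.531) = 0.362498 (Erlang-B)
Carried load = a(1 − B) = 10.531·(1 − 0.362498) = 10.531·0.637502 = 6.7135 E

Final: 6.7135 Erlangs


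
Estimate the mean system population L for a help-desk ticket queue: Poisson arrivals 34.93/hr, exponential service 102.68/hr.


ρ = λ/μ = 34.93/102.68 = 0.3402
L = ρ/(1−ρ) = 0.3402/(1 − 0.3402) = 0.3402/0.6598 = 0.5156

Final: 0.5156


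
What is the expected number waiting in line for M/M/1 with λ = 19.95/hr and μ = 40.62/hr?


ρ = 19.95/40.62 = 0.4911
Lq = ρ²/(1−ρ) = 0.2412/0.5089 = 0.4740

Final: 0.4740


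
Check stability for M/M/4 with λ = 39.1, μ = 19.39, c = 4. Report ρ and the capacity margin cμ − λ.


Total capacity cμ = 4·19.39 = 77.56/hr
ρ = λ/(cμ) = 39.1/77.56 = 0.5041
Stable ⇔ ρ < 1: YES
Spare capacity = cμ − λ = 77.56 − 39.1 = 38.46/hr

Final: ρ = 0.5041; stable; margin = 38.46/hr


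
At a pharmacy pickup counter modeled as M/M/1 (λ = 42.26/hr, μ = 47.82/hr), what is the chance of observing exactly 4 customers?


ρ = 42.26/47.82 = 0.8837
P_n = (1−ρ)·ρ^n = (1 − 0.8837)·0.8837^4 = 0.1163·0.609930 = 0.070916

Final: 0.070916


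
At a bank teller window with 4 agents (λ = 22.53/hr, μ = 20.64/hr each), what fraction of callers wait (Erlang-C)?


a = λ/μ = 1.0916; ρ = a/4 = 0.2729
P₀ = 0.334957 (from M/M/c formula)
C(c,a) = [a^c/(c!(1−ρ))]·P₀ = [1.41973/(24·0.7271)]·0.334957
= 0.08136·0.334957 = 0.027251

Final: 0.027251


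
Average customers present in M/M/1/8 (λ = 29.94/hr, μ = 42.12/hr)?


ρ = 29.94/42.12 = 0.7108
L = ρ[1 − (K+1)ρ^K + Kρ^(K+1)] / [(1−ρ)(1−ρ^(K+1))]
Numerator: 0.7108·(1 − 9·0.065179 + 8·0.046331) = 0.557314
Denominator: (0.2892)·(0.953669) = 0.275776
L = 0.557314/0.275776 = 2.0209

Final: 2.0209
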